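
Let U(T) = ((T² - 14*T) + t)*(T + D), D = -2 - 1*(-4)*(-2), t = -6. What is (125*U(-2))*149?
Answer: -5811000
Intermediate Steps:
D = -10 (D = -2 + 4*(-2) = -2 - 8 = -10)
U(T) = (-10 + T)*(-6 + T² - 14*T) (U(T) = ((T² - 14*T) - 6)*(T - 10) = (-6 + T² - 14*T)*(-10 + T) = (-10 + T)*(-6 + T² - 14*T))
(125*U(-2))*149 = (125*(60 + (-2)³ - 24*(-2)² + 134*(-2)))*149 = (125*(60 - 8 - 24*4 - 268))*149 = (125*(60 - 8 - 96 - 268))*149 = (125*(-312))*149 = -39000*149 = -5811000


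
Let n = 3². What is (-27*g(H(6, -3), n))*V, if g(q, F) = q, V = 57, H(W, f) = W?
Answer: -9234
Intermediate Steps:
n = 9
(-27*g(H(6, -3), n))*V = -27*6*57 = -162*57 = -9234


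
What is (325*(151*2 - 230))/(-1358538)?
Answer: -3900/226423 ≈ -0.017224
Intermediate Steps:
(325*(151*2 - 230))/(-1358538) = (325*(302 - 230))*(-1/1358538) = (325*72)*(-1/1358538) = 23400*(-1/1358538) = -3900/226423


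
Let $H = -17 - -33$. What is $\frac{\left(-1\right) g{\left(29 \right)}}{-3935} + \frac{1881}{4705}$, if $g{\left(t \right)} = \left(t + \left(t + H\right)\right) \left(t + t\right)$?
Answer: $\frac{5519119}{3702835} \approx 1.4905$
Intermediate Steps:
$H = 16$ ($H = -17 + 33 = 16$)
$g{\left(t \right)} = 2 t \left(16 + 2 t\right)$ ($g{\left(t \right)} = \left(t + \left(t + 16\right)\right) \left(t + t\right) = \left(t + \left(16 + t\right)\right) 2 t = \left(16 + 2 t\right) 2 t = 2 t \left(16 + 2 t\right)$)
$\frac{\left(-1\right) g{\left(29 \right)}}{-3935} + \frac{1881}{4705} = \frac{\left(-1\right) 4 \cdot 29 \left(8 + 29\right)}{-3935} + \frac{1881}{4705} = - 4 \cdot 29 \cdot 37 \left(- \frac{1}{3935}\right) + 1881 \cdot \frac{1}{4705} = \left(-1\right) 4292 \left(- \frac{1}{3935}\right) + \frac{1881}{4705} = \left(-4292\right) \left(- \frac{1}{3935}\right) + \frac{1881}{4705} = \frac{4292}{3935} + \frac{1881}{4705} = \frac{5519119}{3702835}$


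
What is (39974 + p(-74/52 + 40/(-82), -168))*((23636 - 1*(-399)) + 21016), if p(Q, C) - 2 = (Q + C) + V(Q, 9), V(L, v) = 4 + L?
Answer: 955881260709/533 ≈ 1.7934e+9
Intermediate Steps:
p(Q, C) = 6 + C + 2*Q (p(Q, C) = 2 + ((Q + C) + (4 + Q)) = 2 + ((C + Q) + (4 + Q)) = 2 + (4 + C + 2*Q) = 6 + C + 2*Q)
(39974 + p(-74/52 + 40/(-82), -168))*((23636 - 1*(-399)) + 21016) = (39974 + (6 - 168 + 2*(-74/52 + 40/(-82))))*((23636 - 1*(-399)) + 21016) = (39974 + (6 - 168 + 2*(-74*1/52 + 40*(-1/82))))*((23636 + 399) + 21016) = (39974 + (6 - 168 + 2*(-37/26 - 20/41)))*(24035 + 21016) = (39974 + (6 - 168 + 2*(-2037/1066)))*45051 = (39974 + (6 - 168 - 2037/533))*45051 = (39974 - 88383/533)*45051 = (21217759/533)*45051 = 955881260709/533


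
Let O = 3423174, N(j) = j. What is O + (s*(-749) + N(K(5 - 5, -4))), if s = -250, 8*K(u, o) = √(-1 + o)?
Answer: 3610424 + I*√5/8 ≈ 3.6104e+6 + 0.27951*I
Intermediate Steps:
K(u, o) = √(-1 + o)/8
O + (s*(-749) + N(K(5 - 5, -4))) = 3423174 + (-250*(-749) + √(-1 - 4)/8) = 3423174 + (187250 + √(-5)/8) = 3423174 + (187250 + (I*√5)/8) = 3423174 + (187250 + I*√5/8) = 3610424 + I*√5/8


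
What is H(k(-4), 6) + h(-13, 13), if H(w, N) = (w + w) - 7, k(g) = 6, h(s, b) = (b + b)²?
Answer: 681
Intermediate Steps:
h(s, b) = 4*b² (h(s, b) = (2*b)² = 4*b²)
H(w, N) = -7 + 2*w (H(w, N) = 2*w - 7 = -7 + 2*w)
H(k(-4), 6) + h(-13, 13) = (-7 + 2*6) + 4*13² = (-7 + 12) + 4*169 = 5 + 676 = 681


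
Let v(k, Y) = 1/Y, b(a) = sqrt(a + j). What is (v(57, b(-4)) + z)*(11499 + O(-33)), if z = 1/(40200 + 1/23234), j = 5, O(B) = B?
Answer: 117687784410/10263811 ≈ 11466.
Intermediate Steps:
b(a) = sqrt(5 + a) (b(a) = sqrt(a + 5) = sqrt(5 + a))
z = 23234/934006801 (z = 1/(40200 + 1/23234) = 1/(934006801/23234) = 23234/934006801 ≈ 2.4876e-5)
(v(57, b(-4)) + z)*(11499 + O(-33)) = (1/(sqrt(5 - 4)) + 23234/934006801)*(11499 - 33) = (1/(sqrt(1)) + 23234/934006801)*11466 = (1/1 + 23234/934006801)*11466 = (1 + 23234/934006801)*11466 = (934030035/934006801)*11466 = 117687784410/10263811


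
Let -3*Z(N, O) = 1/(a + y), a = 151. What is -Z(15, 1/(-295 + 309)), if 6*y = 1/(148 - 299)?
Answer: 302/136805 ≈ 0.0022075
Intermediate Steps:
y = -1/906 (y = 1/(6*(148 - 299)) = (⅙)/(-151) = (⅙)*(-1/151) = -1/906 ≈ -0.0011038)
Z(N, O) = -302/136805 (Z(N, O) = -1/(3*(151 - 1/906)) = -1/(3*136805/906) = -⅓*906/136805 = -302/136805)
-Z(15, 1/(-295 + 309)) = -1*(-302/136805) = 302/136805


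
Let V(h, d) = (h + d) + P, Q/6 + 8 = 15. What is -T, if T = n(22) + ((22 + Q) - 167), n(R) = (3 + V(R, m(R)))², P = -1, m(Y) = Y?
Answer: -2013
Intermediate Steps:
Q = 42 (Q = -48 + 6*15 = -48 + 90 = 42)
V(h, d) = -1 + d + h (V(h, d) = (h + d) - 1 = (d + h) - 1 = -1 + d + h)
n(R) = (2 + 2*R)² (n(R) = (3 + (-1 + R + R))² = (3 + (-1 + 2*R))² = (2 + 2*R)²)
T = 2013 (T = 4*(1 + 22)² + ((22 + 42) - 167) = 4*23² + (64 - 167) = 4*529 - 103 = 2116 - 103 = 2013)
-T = -1*2013 = -2013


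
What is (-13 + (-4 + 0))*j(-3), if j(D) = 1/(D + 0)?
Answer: 17/3 ≈ 5.6667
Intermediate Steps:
j(D) = 1/D
(-13 + (-4 + 0))*j(-3) = (-13 + (-4 + 0))/(-3) = (-13 - 4)*(-⅓) = -17*(-⅓) = 17/3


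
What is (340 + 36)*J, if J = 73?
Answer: 27448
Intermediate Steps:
(340 + 36)*J = (340 + 36)*73 = 376*73 = 27448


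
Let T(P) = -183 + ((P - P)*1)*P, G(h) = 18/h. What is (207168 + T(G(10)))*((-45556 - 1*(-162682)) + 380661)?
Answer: 103034442195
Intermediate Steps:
T(P) = -183 (T(P) = -183 + (0*1)*P = -183 + 0*P = -183 + 0 = -183)
(207168 + T(G(10)))*((-45556 - 1*(-162682)) + 380661) = (207168 - 183)*((-45556 - 1*(-162682)) + 380661) = 206985*((-45556 + 162682) + 380661) = 206985*(117126 + 380661) = 206985*497787 = 103034442195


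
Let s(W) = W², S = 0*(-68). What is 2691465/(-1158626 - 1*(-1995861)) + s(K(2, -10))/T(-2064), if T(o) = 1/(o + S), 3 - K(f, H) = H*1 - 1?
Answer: -9677020125/23921 ≈ -4.0454e+5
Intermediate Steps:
S = 0
K(f, H) = 4 - H (K(f, H) = 3 - (H*1 - 1) = 3 - (H - 1) = 3 - (-1 + H) = 3 + (1 - H) = 4 - H)
T(o) = 1/o (T(o) = 1/(o + 0) = 1/o)
2691465/(-1158626 - 1*(-1995861)) + s(K(2, -10))/T(-2064) = 2691465/(-1158626 - 1*(-1995861)) + (4 - 1*(-10))²/(1/(-2064)) = 2691465/(-1158626 + 1995861) + (4 + 10)²/(-1/2064) = 2691465/837235 + 14²*(-2064) = 2691465*(1/837235) + 196*(-2064) = 76899/23921 - 404544 = -9677020125/23921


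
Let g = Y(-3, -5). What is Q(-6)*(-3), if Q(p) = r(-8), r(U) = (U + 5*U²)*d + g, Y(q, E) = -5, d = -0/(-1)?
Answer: 15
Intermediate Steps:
d = 0 (d = -0*(-1) = -2*0 = 0)
g = -5
r(U) = -5 (r(U) = (U + 5*U²)*0 - 5 = 0 - 5 = -5)
Q(p) = -5
Q(-6)*(-3) = -5*(-3) = 15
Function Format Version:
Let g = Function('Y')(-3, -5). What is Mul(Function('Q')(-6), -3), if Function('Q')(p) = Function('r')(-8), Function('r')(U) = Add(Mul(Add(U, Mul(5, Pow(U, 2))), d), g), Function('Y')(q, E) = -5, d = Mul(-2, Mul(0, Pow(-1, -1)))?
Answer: 15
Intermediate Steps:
d = 0 (d = Mul(-2, Mul(0, -1)) = Mul(-2, 0) = 0)
g = -5
Function('r')(U) = -5 (Function('r')(U) = Add(Mul(Add(U, Mul(5, Pow(U, 2))), 0), -5) = Add(0, -5) = -5)
Function('Q')(p) = -5
Mul(Function('Q')(-6), -3) = Mul(-5, -3) = 15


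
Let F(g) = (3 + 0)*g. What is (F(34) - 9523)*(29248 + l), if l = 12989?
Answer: -397914777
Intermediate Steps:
F(g) = 3*g
(F(34) - 9523)*(29248 + l) = (3*34 - 9523)*(29248 + 12989) = (102 - 9523)*42237 = -9421*42237 = -397914777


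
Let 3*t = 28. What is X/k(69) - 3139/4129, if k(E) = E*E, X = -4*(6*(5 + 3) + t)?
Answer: -47675089/58974507 ≈ -0.80840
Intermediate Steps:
t = 28/3 (t = (⅓)*28 = 28/3 ≈ 9.3333)
X = -688/3 (X = -4*(6*(5 + 3) + 28/3) = -4*(6*8 + 28/3) = -4*(48 + 28/3) = -4*172/3 = -688/3 ≈ -229.33)
k(E) = E²
X/k(69) - 3139/4129 = -688/(3*(69²)) - 3139/4129 = -688/3/4761 - 3139*1/4129 = -688/3*1/4761 - 3139/4129 = -688/14283 - 3139/4129 = -47675089/58974507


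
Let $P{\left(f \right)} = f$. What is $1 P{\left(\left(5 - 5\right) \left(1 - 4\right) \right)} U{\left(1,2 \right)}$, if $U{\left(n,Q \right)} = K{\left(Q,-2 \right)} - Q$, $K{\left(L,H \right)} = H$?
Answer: $0$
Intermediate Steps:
$U{\left(n,Q \right)} = -2 - Q$
$1 P{\left(\left(5 - 5\right) \left(1 - 4\right) \right)} U{\left(1,2 \right)} = 1 \left(5 - 5\right) \left(1 - 4\right) \left(-2 - 2\right) = 1 \cdot 0 \left(-3\right) \left(-2 - 2\right) = 1 \cdot 0 \left(-4\right) = 0 \left(-4\right) = 0$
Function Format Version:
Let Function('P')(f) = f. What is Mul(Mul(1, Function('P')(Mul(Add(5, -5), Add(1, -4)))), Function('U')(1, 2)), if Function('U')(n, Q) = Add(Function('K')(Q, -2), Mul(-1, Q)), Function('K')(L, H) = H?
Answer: 0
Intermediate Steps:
Function('U')(n, Q) = Add(-2, Mul(-1, Q))
Mul(Mul(1, Function('P')(Mul(Add(5, -5), Add(1, -4)))), Function('U')(1, 2)) = Mul(Mul(1, Mul(Add(5, -5), Add(1, -4))), Add(-2, Mul(-1, 2))) = Mul(Mul(1, Mul(0, -3)), Add(-2, -2)) = Mul(Mul(1, 0), -4) = Mul(0, -4) = 0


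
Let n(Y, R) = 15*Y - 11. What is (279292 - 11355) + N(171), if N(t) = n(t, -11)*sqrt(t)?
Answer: 267937 + 7662*sqrt(19) ≈ 3.0134e+5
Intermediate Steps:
n(Y, R) = -11 + 15*Y
N(t) = sqrt(t)*(-11 + 15*t) (N(t) = (-11 + 15*t)*sqrt(t) = sqrt(t)*(-11 + 15*t))
(279292 - 11355) + N(171) = (279292 - 11355) + sqrt(171)*(-11 + 15*171) = 267937 + (3*sqrt(19))*(-11 + 2565) = 267937 + (3*sqrt(19))*2554 = 267937 + 7662*sqrt(19)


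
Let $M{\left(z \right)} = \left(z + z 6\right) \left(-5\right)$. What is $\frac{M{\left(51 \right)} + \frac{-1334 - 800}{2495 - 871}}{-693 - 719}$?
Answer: $\frac{1450487}{1146544} \approx 1.2651$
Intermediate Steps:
$M{\left(z \right)} = - 35 z$ ($M{\left(z \right)} = \left(z + 6 z\right) \left(-5\right) = 7 z \left(-5\right) = - 35 z$)
$\frac{M{\left(51 \right)} + \frac{-1334 - 800}{2495 - 871}}{-693 - 719} = \frac{\left(-35\right) 51 + \frac{-1334 - 800}{2495 - 871}}{-693 - 719} = \frac{-1785 - \frac{2134}{1624}}{-1412} = \left(-1785 - \frac{1067}{812}\right) \left(- \frac{1}{1412}\right) = \left(- \frac{1450487}{812}\right) \left(- \frac{1}{1412}\right) = \frac{1450487}{1146544}$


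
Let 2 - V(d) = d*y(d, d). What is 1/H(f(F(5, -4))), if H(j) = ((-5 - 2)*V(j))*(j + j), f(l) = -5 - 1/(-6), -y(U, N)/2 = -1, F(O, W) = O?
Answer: 9/7105 ≈ 0.0012667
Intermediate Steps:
y(U, N) = 2 (y(U, N) = -2*(-1) = 2)
V(d) = 2 - 2*d (V(d) = 2 - d*2 = 2 - 2*d)
f(l) = -29/6 (f(l) = -5 - 1*(-⅙) = -5 + ⅙ = -29/6)
H(j) = 2*j*(-14 + 14*j) (H(j) = ((-5 - 2)*(2 - 2*j))*(j + j) = (-7*(2 - 2*j))*(2*j) = (-14 + 14*j)*(2*j) = 2*j*(-14 + 14*j))
1/H(f(F(5, -4))) = 1/(28*(-29/6)*(-1 - 29/6)) = 1/(28*(-29/6)*(-35/6)) = 1/(7105/9) = 9/7105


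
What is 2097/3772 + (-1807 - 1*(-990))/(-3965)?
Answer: 11396329/14955980 ≈ 0.76199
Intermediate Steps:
2097/3772 + (-1807 - 1*(-990))/(-3965) = 2097*(1/3772) + (-1807 + 990)*(-1/3965) = 2097/3772 - 817*(-1/3965) = 2097/3772 + 817/3965 = 11396329/14955980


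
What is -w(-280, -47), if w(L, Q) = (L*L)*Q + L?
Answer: 3685080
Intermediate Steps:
w(L, Q) = L + Q*L² (w(L, Q) = L²*Q + L = Q*L² + L = L + Q*L²)
-w(-280, -47) = -(-280)*(1 - 280*(-47)) = -(-280)*(1 + 13160) = -(-280)*13161 = -1*(-3685080) = 3685080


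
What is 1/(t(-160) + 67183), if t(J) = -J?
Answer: 1/67343 ≈ 1.4849e-5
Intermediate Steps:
1/(t(-160) + 67183) = 1/(-1*(-160) + 67183) = 1/(160 + 67183) = 1/67343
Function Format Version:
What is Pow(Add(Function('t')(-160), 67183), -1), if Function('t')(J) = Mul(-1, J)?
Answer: Rational(1, 67343) ≈ 1.4849e-5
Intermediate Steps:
Pow(Add(Function('t')(-160), 67183), -1) = Pow(Add(Mul(-1, -160), 67183), -1) = Pow(Add(160, 67183), -1) = Pow(67343, -1) = Rational(1, 67343)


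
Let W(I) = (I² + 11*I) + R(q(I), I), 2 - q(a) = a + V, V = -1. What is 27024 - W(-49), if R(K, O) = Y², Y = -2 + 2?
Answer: 25162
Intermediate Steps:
Y = 0
q(a) = 3 - a (q(a) = 2 - (a - 1) = 2 - (-1 + a) = 2 + (1 - a) = 3 - a)
R(K, O) = 0 (R(K, O) = 0² = 0)
W(I) = I² + 11*I (W(I) = (I² + 11*I) + 0 = I² + 11*I)
27024 - W(-49) = 27024 - (-49)*(11 - 49) = 27024 - (-49)*(-38) = 27024 - 1*1862 = 27024 - 1862 = 25162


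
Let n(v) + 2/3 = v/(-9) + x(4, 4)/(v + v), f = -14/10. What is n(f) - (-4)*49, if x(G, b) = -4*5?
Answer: 63829/315 ≈ 202.63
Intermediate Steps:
x(G, b) = -20
f = -7/5 (f = -14*⅒ = -7/5 ≈ -1.4000)
n(v) = -⅔ - 10/v - v/9 (n(v) = -⅔ + (v/(-9) - 20/(v + v)) = -⅔ + (v*(-⅑) - 20*1/(2*v)) = -⅔ + (-v/9 - 10/v) = -⅔ + (-10/v - v/9) = -⅔ - 10/v - v/9)
n(f) - (-4)*49 = (-90 - 7*(-6 - 1*(-7/5))/5)/(9*(-7/5)) - (-4)*49 = (⅑)*(-5/7)*(-90 - 7*(-6 + 7/5)/5) - 1*(-196) = (⅑)*(-5/7)*(-90 - 7/5*(-23/5)) + 196 = (⅑)*(-5/7)*(-90 + 161/25) + 196 = (⅑)*(-5/7)*(-2089/25) + 196 = 2089/315 + 196 = 63829/315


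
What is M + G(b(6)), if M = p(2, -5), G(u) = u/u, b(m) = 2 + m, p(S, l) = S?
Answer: 3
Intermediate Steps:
G(u) = 1
M = 2
M + G(b(6)) = 2 + 1 = 3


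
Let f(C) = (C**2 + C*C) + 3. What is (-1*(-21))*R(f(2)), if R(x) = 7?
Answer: 147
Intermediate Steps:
f(C) = 3 + 2*C**2 (f(C) = (C**2 + C**2) + 3 = 2*C**2 + 3 = 3 + 2*C**2)
(-1*(-21))*R(f(2)) = -1*(-21)*7 = 21*7 = 147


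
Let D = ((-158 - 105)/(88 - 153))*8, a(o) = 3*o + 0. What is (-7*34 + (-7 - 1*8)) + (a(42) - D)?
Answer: -10359/65 ≈ -159.37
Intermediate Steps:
a(o) = 3*o
D = 2104/65 (D = -263/(-65)*8 = -263*(-1/65)*8 = (263/65)*8 = 2104/65 ≈ 32.369)
(-7*34 + (-7 - 1*8)) + (a(42) - D) = (-7*34 + (-7 - 1*8)) + (3*42 - 1*2104/65) = (-238 + (-7 - 8)) + (126 - 2104/65) = (-238 - 15) + 6086/65 = -253 + 6086/65 = -10359/65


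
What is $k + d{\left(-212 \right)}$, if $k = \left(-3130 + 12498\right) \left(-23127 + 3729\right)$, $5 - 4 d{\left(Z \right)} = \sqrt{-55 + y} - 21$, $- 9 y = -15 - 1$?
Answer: $- \frac{363440915}{2} - \frac{i \sqrt{479}}{12} \approx -1.8172 \cdot 10^{8} - 1.8238 i$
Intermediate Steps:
$y = \frac{16}{9}$ ($y = - \frac{-15 - 1}{9} = \left(- \frac{1}{9}\right) \left(-16\right) = \frac{16}{9} \approx 1.7778$)
$d{\left(Z \right)} = \frac{13}{2} - \frac{i \sqrt{479}}{12}$ ($d{\left(Z \right)} = \frac{5}{4} - \frac{\sqrt{-55 + \frac{16}{9}} - 21}{4} = \frac{5}{4} - \frac{\sqrt{- \frac{479}{9}} - 21}{4} = \frac{5}{4} - \frac{\frac{i \sqrt{479}}{3} - 21}{4} = \frac{5}{4} - \frac{-21 + \frac{i \sqrt{479}}{3}}{4} = \frac{5}{4} + \left(\frac{21}{4} - \frac{i \sqrt{479}}{12}\right) = \frac{13}{2} - \frac{i \sqrt{479}}{12}$)
$k = -181720464$ ($k = 9368 \left(-19398\right) = -181720464$)
$k + d{\left(-212 \right)} = -181720464 + \left(\frac{13}{2} - \frac{i \sqrt{479}}{12}\right) = - \frac{363440915}{2} - \frac{i \sqrt{479}}{12}$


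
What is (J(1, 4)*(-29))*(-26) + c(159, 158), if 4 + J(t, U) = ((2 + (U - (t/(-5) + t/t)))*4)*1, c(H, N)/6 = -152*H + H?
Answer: -656934/5 ≈ -1.3139e+5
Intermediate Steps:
c(H, N) = -906*H (c(H, N) = 6*(-152*H + H) = 6*(-151*H) = -906*H)
J(t, U) = 4*U + 4*t/5 (J(t, U) = -4 + ((2 + (U - (t/(-5) + t/t)))*4)*1 = -4 + ((2 + (U - (t*(-1/5) + 1)))*4)*1 = -4 + ((2 + (U - (-t/5 + 1)))*4)*1 = -4 + ((2 + (U - (1 - t/5)))*4)*1 = -4 + ((2 + (U + (-1 + t/5)))*4)*1 = -4 + ((2 + (-1 + U + t/5))*4)*1 = -4 + ((1 + U + t/5)*4)*1 = -4 + (4 + 4*U + 4*t/5)*1 = -4 + (4 + 4*U + 4*t/5) = 4*U + 4*t/5)
(J(1, 4)*(-29))*(-26) + c(159, 158) = ((4*4 + (4/5)*1)*(-29))*(-26) - 906*159 = ((16 + 4/5)*(-29))*(-26) - 144054 = ((84/5)*(-29))*(-26) - 144054 = -2436/5*(-26) - 144054 = 63336/5 - 144054 = -656934/5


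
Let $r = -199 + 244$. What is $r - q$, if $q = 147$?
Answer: $-102$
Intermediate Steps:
$r = 45$
$r - q = 45 - 147 = -102$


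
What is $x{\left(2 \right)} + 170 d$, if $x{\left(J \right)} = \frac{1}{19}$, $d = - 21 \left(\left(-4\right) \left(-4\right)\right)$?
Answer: $- \frac{1085279}{19} \approx -57120.0$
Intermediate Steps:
$d = -336$ ($d = \left(-21\right) 16 = -336$)
$x{\left(J \right)} = \frac{1}{19}$
$x{\left(2 \right)} + 170 d = \frac{1}{19} + 170 \left(-336\right) = \frac{1}{19} - 57120 = - \frac{1085279}{19}$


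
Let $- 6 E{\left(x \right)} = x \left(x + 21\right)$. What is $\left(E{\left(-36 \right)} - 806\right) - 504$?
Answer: $-1400$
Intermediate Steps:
$E{\left(x \right)} = - \frac{x \left(21 + x\right)}{6}$ ($E{\left(x \right)} = - \frac{x \left(x + 21\right)}{6} = - \frac{x \left(21 + x\right)}{6}$)
$\left(E{\left(-36 \right)} - 806\right) - 504 = \left(\left(- \frac{1}{6}\right) \left(-36\right) \left(21 - 36\right) - 806\right) - 504 = \left(\left(- \frac{1}{6}\right) \left(-36\right) \left(-15\right) - 806\right) - 504 = \left(-90 - 806\right) - 504 = -896 - 504 = -1400$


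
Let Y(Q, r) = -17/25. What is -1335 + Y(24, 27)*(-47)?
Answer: -32576/25 ≈ -1303.0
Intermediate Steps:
Y(Q, r) = -17/25 (Y(Q, r) = -17*1/25 = -17/25)
-1335 + Y(24, 27)*(-47) = -1335 - 17/25*(-47) = -1335 + 799/25 = -32576/25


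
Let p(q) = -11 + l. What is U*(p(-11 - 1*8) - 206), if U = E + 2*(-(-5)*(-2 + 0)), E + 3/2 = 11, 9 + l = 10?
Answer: 2268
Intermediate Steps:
l = 1 (l = -9 + 10 = 1)
E = 19/2 (E = -3/2 + 11 = 19/2 ≈ 9.5000)
p(q) = -10 (p(q) = -11 + 1 = -10)
U = -21/2 (U = 19/2 + 2*(-(-5)*(-2 + 0)) = 19/2 + 2*(-(-5)*(-2)) = 19/2 + 2*(-5*2) = 19/2 + 2*(-10) = 19/2 - 20 = -21/2 ≈ -10.500)
U*(p(-11 - 1*8) - 206) = -21*(-10 - 206)/2 = -21/2*(-216) = 2268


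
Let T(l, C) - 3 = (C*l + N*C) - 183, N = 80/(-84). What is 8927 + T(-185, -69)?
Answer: 151044/7 ≈ 21578.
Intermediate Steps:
N = -20/21 (N = 80*(-1/84) = -20/21 ≈ -0.95238)
T(l, C) = -180 - 20*C/21 + C*l (T(l, C) = 3 + ((C*l - 20*C/21) - 183) = 3 + ((-20*C/21 + C*l) - 183) = 3 + (-183 - 20*C/21 + C*l) = -180 - 20*C/21 + C*l)
8927 + T(-185, -69) = 8927 + (-180 - 20/21*(-69) - 69*(-185)) = 8927 + (-180 + 460/7 + 12765) = 8927 + 88555/7 = 151044/7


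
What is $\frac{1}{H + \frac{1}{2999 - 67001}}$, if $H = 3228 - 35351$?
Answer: $- \frac{64002}{2055936247} \approx -3.113 \cdot 10^{-5}$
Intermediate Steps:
$H = -32123$
$\frac{1}{H + \frac{1}{2999 - 67001}} = \frac{1}{-32123 + \frac{1}{2999 - 67001}} = \frac{1}{-32123 + \frac{1}{-64002}} = \frac{1}{-32123 - \frac{1}{64002}} = \frac{1}{- \frac{2055936247}{64002}} = - \frac{64002}{2055936247}$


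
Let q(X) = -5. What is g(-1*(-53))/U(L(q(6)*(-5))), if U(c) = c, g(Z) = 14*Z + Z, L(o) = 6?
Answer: 265/2 ≈ 132.50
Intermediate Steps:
g(Z) = 15*Z
g(-1*(-53))/U(L(q(6)*(-5))) = (15*(-1*(-53)))/6 = (15*53)*(1/6) = 795*(1/6) = 265/2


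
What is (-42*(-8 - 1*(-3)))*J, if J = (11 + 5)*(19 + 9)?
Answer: 94080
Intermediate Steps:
J = 448 (J = 16*28 = 448)
(-42*(-8 - 1*(-3)))*J = -42*(-8 - 1*(-3))*448 = -42*(-8 + 3)*448 = -42*(-5)*448 = 210*448 = 94080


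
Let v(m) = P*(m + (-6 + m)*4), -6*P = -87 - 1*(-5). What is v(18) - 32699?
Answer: -31797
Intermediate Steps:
P = 41/3 (P = -(-87 - 1*(-5))/6 = -(-87 + 5)/6 = -⅙*(-82) = 41/3 ≈ 13.667)
v(m) = -328 + 205*m/3 (v(m) = 41*(m + (-6 + m)*4)/3 = 41*(m + (-24 + 4*m))/3 = 41*(-24 + 5*m)/3 = -328 + 205*m/3)
v(18) - 32699 = (-328 + (205/3)*18) - 32699 = (-328 + 1230) - 32699 = 902 - 32699 = -31797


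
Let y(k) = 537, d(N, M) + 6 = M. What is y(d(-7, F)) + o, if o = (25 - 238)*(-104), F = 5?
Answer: 22689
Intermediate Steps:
d(N, M) = -6 + M
o = 22152 (o = -213*(-104) = 22152)
y(d(-7, F)) + o = 537 + 22152 = 22689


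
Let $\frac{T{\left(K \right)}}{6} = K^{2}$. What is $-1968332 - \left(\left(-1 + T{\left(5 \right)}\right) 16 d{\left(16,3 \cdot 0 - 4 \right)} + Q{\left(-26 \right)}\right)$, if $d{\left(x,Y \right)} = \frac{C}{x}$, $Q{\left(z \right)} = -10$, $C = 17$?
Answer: $-1970855$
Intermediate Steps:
$T{\left(K \right)} = 6 K^{2}$
$d{\left(x,Y \right)} = \frac{17}{x}$
$-1968332 - \left(\left(-1 + T{\left(5 \right)}\right) 16 d{\left(16,3 \cdot 0 - 4 \right)} + Q{\left(-26 \right)}\right) = -1968332 - \left(\left(-1 + 6 \cdot 5^{2}\right) 16 \cdot \frac{17}{16} - 10\right) = -1968332 - \left(\left(-1 + 6 \cdot 25\right) 16 \cdot 17 \cdot \frac{1}{16} - 10\right) = -1968332 - \left(\left(-1 + 150\right) 16 \cdot \frac{17}{16} - 10\right) = -1968332 - \left(149 \cdot 16 \cdot \frac{17}{16} - 10\right) = -1968332 - \left(2384 \cdot \frac{17}{16} - 10\right) = -1968332 - \left(2533 - 10\right) = -1968332 - 2523 = -1970855$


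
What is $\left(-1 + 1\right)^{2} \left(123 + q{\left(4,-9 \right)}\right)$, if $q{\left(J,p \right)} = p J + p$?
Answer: $0$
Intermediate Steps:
$q{\left(J,p \right)} = p + J p$ ($q{\left(J,p \right)} = J p + p = p + J p$)
$\left(-1 + 1\right)^{2} \left(123 + q{\left(4,-9 \right)}\right) = \left(-1 + 1\right)^{2} \left(123 - 9 \left(1 + 4\right)\right) = 0^{2} \left(123 - 45\right) = 0 \left(123 - 45\right) = 0 \cdot 78 = 0$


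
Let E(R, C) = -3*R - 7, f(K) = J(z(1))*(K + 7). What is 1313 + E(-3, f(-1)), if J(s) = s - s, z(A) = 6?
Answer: 1315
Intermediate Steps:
J(s) = 0
f(K) = 0 (f(K) = 0*(K + 7) = 0*(7 + K) = 0)
E(R, C) = -7 - 3*R
1313 + E(-3, f(-1)) = 1313 + (-7 - 3*(-3)) = 1313 + (-7 + 9) = 1313 + 2 = 1315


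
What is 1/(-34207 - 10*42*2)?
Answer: -1/35047 ≈ -2.8533e-5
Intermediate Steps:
1/(-34207 - 10*42*2) = 1/(-34207 - 420*2) = 1/(-34207 - 840) = 1/(-35047) = -1/35047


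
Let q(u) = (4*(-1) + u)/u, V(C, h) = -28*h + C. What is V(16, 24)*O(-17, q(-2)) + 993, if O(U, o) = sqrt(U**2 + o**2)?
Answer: 993 - 656*sqrt(298) ≈ -10331.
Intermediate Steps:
V(C, h) = C - 28*h
q(u) = (-4 + u)/u
V(16, 24)*O(-17, q(-2)) + 993 = (16 - 28*24)*sqrt((-17)**2 + ((-4 - 2)/(-2))**2) + 993 = (16 - 672)*sqrt(289 + (-1/2*(-6))**2) + 993 = -656*sqrt(289 + 3**2) + 993 = -656*sqrt(289 + 9) + 993 = -656*sqrt(298) + 993 = 993 - 656*sqrt(298)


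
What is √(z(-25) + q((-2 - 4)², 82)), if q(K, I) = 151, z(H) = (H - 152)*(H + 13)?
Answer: 5*√91 ≈ 47.697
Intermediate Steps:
z(H) = (-152 + H)*(13 + H)
√(z(-25) + q((-2 - 4)², 82)) = √((-1976 + (-25)² - 139*(-25)) + 151) = √((-1976 + 625 + 3475) + 151) = √(2124 + 151) = √2275 = 5*√91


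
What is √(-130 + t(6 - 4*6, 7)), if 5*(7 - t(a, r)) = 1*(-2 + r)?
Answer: 2*I*√31 ≈ 11.136*I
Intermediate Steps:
t(a, r) = 37/5 - r/5 (t(a, r) = 7 - (-2 + r)/5 = 7 + (⅖ - r/5) = 37/5 - r/5)
√(-130 + t(6 - 4*6, 7)) = √(-130 + (37/5 - ⅕*7)) = √(-130 + (37/5 - 7/5)) = √(-130 + 6) = √(-124) = 2*I*√31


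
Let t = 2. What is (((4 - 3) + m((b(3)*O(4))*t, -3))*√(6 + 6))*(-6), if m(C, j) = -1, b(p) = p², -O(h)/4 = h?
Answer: 0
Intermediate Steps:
O(h) = -4*h
(((4 - 3) + m((b(3)*O(4))*t, -3))*√(6 + 6))*(-6) = (((4 - 3) - 1)*√(6 + 6))*(-6) = ((1 - 1)*√12)*(-6) = (0*(2*√3))*(-6) = 0*(-6) = 0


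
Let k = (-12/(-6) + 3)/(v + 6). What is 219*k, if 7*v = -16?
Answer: 7665/26 ≈ 294.81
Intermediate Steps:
v = -16/7 (v = (⅐)*(-16) = -16/7 ≈ -2.2857)
k = 35/26 (k = (-12/(-6) + 3)/(-16/7 + 6) = (-12*(-⅙) + 3)/(26/7) = (2 + 3)*(7/26) = 5*(7/26) = 35/26 ≈ 1.3462)
219*k = 219*(35/26) = 7665/26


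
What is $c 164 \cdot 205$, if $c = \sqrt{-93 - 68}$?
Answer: $33620 i \sqrt{161} \approx 4.2659 \cdot 10^{5} i$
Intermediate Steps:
$c = i \sqrt{161}$ ($c = \sqrt{-161} = i \sqrt{161} \approx 12.689 i$)
$c 164 \cdot 205 = i \sqrt{161} \cdot 164 \cdot 205 = 164 i \sqrt{161} \cdot 205 = 33620 i \sqrt{161}$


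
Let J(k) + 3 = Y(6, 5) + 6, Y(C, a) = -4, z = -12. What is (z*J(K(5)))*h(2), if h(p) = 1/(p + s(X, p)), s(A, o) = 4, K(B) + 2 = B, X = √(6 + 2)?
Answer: 2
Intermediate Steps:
X = 2*√2 (X = √8 = 2*√2 ≈ 2.8284)
K(B) = -2 + B
h(p) = 1/(4 + p) (h(p) = 1/(p + 4) = 1/(4 + p))
J(k) = -1 (J(k) = -3 + (-4 + 6) = -3 + 2 = -1)
(z*J(K(5)))*h(2) = (-12*(-1))/(4 + 2) = 12/6 = 12*(⅙) = 2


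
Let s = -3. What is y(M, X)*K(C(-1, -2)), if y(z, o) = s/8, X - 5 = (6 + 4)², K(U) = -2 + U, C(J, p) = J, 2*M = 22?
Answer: 9/8 ≈ 1.1250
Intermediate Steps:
M = 11 (M = (½)*22 = 11)
X = 105 (X = 5 + (6 + 4)² = 5 + 10² = 5 + 100 = 105)
y(z, o) = -3/8
y(M, X)*K(C(-1, -2)) = -3*(-2 - 1)/8 = -3/8*(-3) = 9/8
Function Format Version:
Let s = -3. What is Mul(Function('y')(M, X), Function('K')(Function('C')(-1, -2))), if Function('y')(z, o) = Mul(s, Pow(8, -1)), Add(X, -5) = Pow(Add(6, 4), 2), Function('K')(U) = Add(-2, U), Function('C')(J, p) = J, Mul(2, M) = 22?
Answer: Rational(9, 8) ≈ 1.1250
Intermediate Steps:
M = 11 (M = Mul(Rational(1, 2), 22) = 11)
X = 105 (X = Add(5, Pow(Add(6, 4), 2)) = Add(5, Pow(10, 2)) = Add(5, 100) = 105)
Function('y')(z, o) = Rational(-3, 8) (Function('y')(z, o) = Mul(-3, Pow(8, -1)) = Mul(-3, Rational(1, 8)) = Rational(-3, 8))
Mul(Function('y')(M, X), Function('K')(Function('C')(-1, -2))) = Mul(Rational(-3, 8), Add(-2, -1)) = Mul(Rational(-3, 8), -3) = Rational(9, 8)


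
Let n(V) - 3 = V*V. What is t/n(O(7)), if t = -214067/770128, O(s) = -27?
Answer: -214067/563733696 ≈ -0.00037973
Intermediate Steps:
n(V) = 3 + V**2 (n(V) = 3 + V*V = 3 + V**2)
t = -214067/770128 (t = -214067*1/770128 = -214067/770128 ≈ -0.27796)
t/n(O(7)) = -214067/(770128*(3 + (-27)**2)) = -214067/(770128*(3 + 729)) = -214067/770128/732 = -214067/770128*1/732 = -214067/563733696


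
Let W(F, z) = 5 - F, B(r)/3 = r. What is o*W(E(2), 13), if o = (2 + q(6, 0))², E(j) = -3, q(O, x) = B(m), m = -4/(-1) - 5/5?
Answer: 968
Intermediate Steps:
m = 3 (m = -4*(-1) - 5*⅕ = 4 - 1 = 3)
B(r) = 3*r
q(O, x) = 9 (q(O, x) = 3*3 = 9)
o = 121 (o = (2 + 9)² = 11² = 121)
o*W(E(2), 13) = 121*(5 - 1*(-3)) = 121*(5 + 3) = 121*8 = 968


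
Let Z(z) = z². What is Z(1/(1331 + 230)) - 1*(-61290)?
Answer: 149346630091/2436721 ≈ 61290.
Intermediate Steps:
Z(1/(1331 + 230)) - 1*(-61290) = (1/(1331 + 230))² - 1*(-61290) = (1/1561)² + 61290 = 1/2436721 + 61290 = 149346630091/2436721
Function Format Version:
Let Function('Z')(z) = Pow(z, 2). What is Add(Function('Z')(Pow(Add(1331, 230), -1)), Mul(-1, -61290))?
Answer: Rational(149346630091, 2436721) ≈ 61290.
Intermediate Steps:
Add(Function('Z')(Pow(Add(1331, 230), -1)), Mul(-1, -61290)) = Add(Pow(Pow(Add(1331, 230), -1), 2), Mul(-1, -61290)) = Add(Pow(Pow(1561, -1), 2), 61290) = Add(Pow(Rational(1, 1561), 2), 61290) = Add(Rational(1, 2436721), 61290) = Rational(149346630091, 2436721)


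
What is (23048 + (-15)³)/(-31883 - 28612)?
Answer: -19673/60495 ≈ -0.32520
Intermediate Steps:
(23048 + (-15)³)/(-31883 - 28612) = (23048 - 3375)/(-60495) = 19673*(-1/60495) = -19673/60495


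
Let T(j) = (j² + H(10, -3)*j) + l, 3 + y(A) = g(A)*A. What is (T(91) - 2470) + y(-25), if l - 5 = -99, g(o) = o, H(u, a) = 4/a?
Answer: 18653/3 ≈ 6217.7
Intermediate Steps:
l = -94 (l = 5 - 99 = -94)
y(A) = -3 + A² (y(A) = -3 + A*A = -3 + A²)
T(j) = -94 + j² - 4*j/3 (T(j) = (j² + (4/(-3))*j) - 94 = (j² + (4*(-⅓))*j) - 94 = (j² - 4*j/3) - 94 = -94 + j² - 4*j/3)
(T(91) - 2470) + y(-25) = ((-94 + 91² - 4/3*91) - 2470) + (-3 + (-25)²) = ((-94 + 8281 - 364/3) - 2470) + (-3 + 625) = (24197/3 - 2470) + 622 = 16787/3 + 622 = 18653/3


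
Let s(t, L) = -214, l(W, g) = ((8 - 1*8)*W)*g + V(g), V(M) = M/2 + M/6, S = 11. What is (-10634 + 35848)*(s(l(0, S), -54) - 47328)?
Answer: -1198723988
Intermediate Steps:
V(M) = 2*M/3 (V(M) = M*(½) + M*(⅙) = M/2 + M/6 = 2*M/3)
l(W, g) = 2*g/3 (l(W, g) = ((8 - 1*8)*W)*g + 2*g/3 = ((8 - 8)*W)*g + 2*g/3 = (0*W)*g + 2*g/3 = 0*g + 2*g/3 = 0 + 2*g/3 = 2*g/3)
(-10634 + 35848)*(s(l(0, S), -54) - 47328) = (-10634 + 35848)*(-214 - 47328) = 25214*(-47542) = -1198723988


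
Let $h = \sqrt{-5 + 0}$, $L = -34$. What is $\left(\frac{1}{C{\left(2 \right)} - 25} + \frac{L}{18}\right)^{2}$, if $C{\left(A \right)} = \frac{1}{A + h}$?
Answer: $\frac{217579 i + 738668 \sqrt{5}}{162 \left(362 i + 1225 \sqrt{5}\right)} \approx 3.722 - 0.0015613 i$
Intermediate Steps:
$h = i \sqrt{5}$ ($h = \sqrt{-5} = i \sqrt{5} \approx 2.2361 i$)
$C{\left(A \right)} = \frac{1}{A + i \sqrt{5}}$
$\left(\frac{1}{C{\left(2 \right)} - 25} + \frac{L}{18}\right)^{2} = \left(\frac{1}{\frac{1}{2 + i \sqrt{5}} - 25} - \frac{34}{18}\right)^{2} = \left(\frac{1}{-25 + \frac{1}{2 + i \sqrt{5}}} - \frac{17}{9}\right)^{2} = \left(- \frac{17}{9} + \frac{1}{-25 + \frac{1}{2 + i \sqrt{5}}}\right)^{2}$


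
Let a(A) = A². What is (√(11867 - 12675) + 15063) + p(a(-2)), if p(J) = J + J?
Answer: 15071 + 2*I*√202 ≈ 15071.0 + 28.425*I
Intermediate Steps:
p(J) = 2*J
(√(11867 - 12675) + 15063) + p(a(-2)) = (√(11867 - 12675) + 15063) + 2*(-2)² = (√(-808) + 15063) + 2*4 = (2*I*√202 + 15063) + 8 = (15063 + 2*I*√202) + 8 = 15071 + 2*I*√202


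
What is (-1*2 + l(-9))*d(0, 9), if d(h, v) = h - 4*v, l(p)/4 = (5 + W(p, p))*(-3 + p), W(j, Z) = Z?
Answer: -6840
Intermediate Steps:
l(p) = 4*(-3 + p)*(5 + p) (l(p) = 4*((5 + p)*(-3 + p)) = 4*((-3 + p)*(5 + p)) = 4*(-3 + p)*(5 + p))
(-1*2 + l(-9))*d(0, 9) = (-1*2 + (-60 + 4*(-9)**2 + 8*(-9)))*(0 - 4*9) = (-2 + (-60 + 4*81 - 72))*(0 - 36) = (-2 + (-60 + 324 - 72))*(-36) = (-2 + 192)*(-36) = 190*(-36) = -6840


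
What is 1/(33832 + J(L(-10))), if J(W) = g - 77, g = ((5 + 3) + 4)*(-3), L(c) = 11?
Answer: 1/33719 ≈ 2.9657e-5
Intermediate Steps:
g = -36 (g = (8 + 4)*(-3) = 12*(-3) = -36)
J(W) = -113 (J(W) = -36 - 77 = -113)
1/(33832 + J(L(-10))) = 1/(33832 - 113) = 1/33719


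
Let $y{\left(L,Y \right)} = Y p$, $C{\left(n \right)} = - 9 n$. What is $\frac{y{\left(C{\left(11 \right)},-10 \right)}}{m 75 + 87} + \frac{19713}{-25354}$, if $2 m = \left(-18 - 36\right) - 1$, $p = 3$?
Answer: $- \frac{25454941}{33391218} \approx -0.76232$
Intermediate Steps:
$y{\left(L,Y \right)} = 3 Y$ ($y{\left(L,Y \right)} = Y 3 = 3 Y$)
$m = - \frac{55}{2}$ ($m = \frac{\left(-18 - 36\right) - 1}{2} = \frac{-54 - 1}{2} = \frac{1}{2} \left(-55\right) = - \frac{55}{2} \approx -27.5$)
$\frac{y{\left(C{\left(11 \right)},-10 \right)}}{m 75 + 87} + \frac{19713}{-25354} = \frac{3 \left(-10\right)}{\left(- \frac{55}{2}\right) 75 + 87} + \frac{19713}{-25354} = - \frac{30}{- \frac{4125}{2} + 87} + 19713 \left(- \frac{1}{25354}\right) = - \frac{30}{- \frac{3951}{2}} - \frac{19713}{25354} = \left(-30\right) \left(- \frac{2}{3951}\right) - \frac{19713}{25354} = \frac{20}{1317} - \frac{19713}{25354} = - \frac{25454941}{33391218}$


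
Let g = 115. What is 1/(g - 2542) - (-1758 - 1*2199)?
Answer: 9603638/2427 ≈ 3957.0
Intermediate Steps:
1/(g - 2542) - (-1758 - 1*2199) = 1/(115 - 2542) - (-1758 - 1*2199) = 1/(-2427) - (-1758 - 2199) = -1/2427 - 1*(-3957) = -1/2427 + 3957 = 9603638/2427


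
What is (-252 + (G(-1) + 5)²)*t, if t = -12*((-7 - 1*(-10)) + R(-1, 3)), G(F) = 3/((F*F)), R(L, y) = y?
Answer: 13536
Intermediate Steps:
G(F) = 3/F² (G(F) = 3/(F²) = 3/F²)
t = -72 (t = -12*((-7 - 1*(-10)) + 3) = -12*((-7 + 10) + 3) = -12*(3 + 3) = -12*6 = -72)
(-252 + (G(-1) + 5)²)*t = (-252 + (3/(-1)² + 5)²)*(-72) = (-252 + (3*1 + 5)²)*(-72) = (-252 + (3 + 5)²)*(-72) = (-252 + 8²)*(-72) = (-252 + 64)*(-72) = -188*(-72) = 13536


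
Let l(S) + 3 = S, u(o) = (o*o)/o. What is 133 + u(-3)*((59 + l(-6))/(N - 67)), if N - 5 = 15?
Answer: 6401/47 ≈ 136.19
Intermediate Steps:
u(o) = o (u(o) = o**2/o = o)
l(S) = -3 + S
N = 20 (N = 5 + 15 = 20)
133 + u(-3)*((59 + l(-6))/(N - 67)) = 133 - 3*(59 + (-3 - 6))/(20 - 67) = 133 - 3*(59 - 9)/(-47) = 133 - 150*(-1)/47 = 133 - 3*(-50/47) = 133 + 150/47 = 6401/47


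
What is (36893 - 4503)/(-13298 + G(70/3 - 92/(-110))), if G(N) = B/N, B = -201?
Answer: -129171320/53065589 ≈ -2.4342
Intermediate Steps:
G(N) = -201/N
(36893 - 4503)/(-13298 + G(70/3 - 92/(-110))) = (36893 - 4503)/(-13298 - 201/(70/3 - 92/(-110))) = 32390/(-13298 - 201/(70*(⅓) - 92*(-1/110))) = 32390/(-13298 - 201/(70/3 + 46/55)) = 32390/(-13298 - 201/3988/165) = 32390/(-13298 - 201*165/3988) = 32390/(-13298 - 33165/3988) = 32390/(-53065589/3988) = 32390*(-3988/53065589) = -129171320/53065589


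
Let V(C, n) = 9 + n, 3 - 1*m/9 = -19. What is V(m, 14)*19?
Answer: 437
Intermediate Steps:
m = 198 (m = 27 - 9*(-19) = 27 + 171 = 198)
V(m, 14)*19 = (9 + 14)*19 = 23*19 = 437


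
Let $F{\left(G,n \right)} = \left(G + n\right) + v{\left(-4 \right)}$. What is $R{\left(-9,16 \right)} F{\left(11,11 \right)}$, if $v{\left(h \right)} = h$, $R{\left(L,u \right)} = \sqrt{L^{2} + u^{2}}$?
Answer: $18 \sqrt{337} \approx 330.44$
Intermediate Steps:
$F{\left(G,n \right)} = -4 + G + n$ ($F{\left(G,n \right)} = \left(G + n\right) - 4 = -4 + G + n$)
$R{\left(-9,16 \right)} F{\left(11,11 \right)} = \sqrt{\left(-9\right)^{2} + 16^{2}} \left(-4 + 11 + 11\right) = \sqrt{81 + 256} \cdot 18 = \sqrt{337} \cdot 18 = 18 \sqrt{337}$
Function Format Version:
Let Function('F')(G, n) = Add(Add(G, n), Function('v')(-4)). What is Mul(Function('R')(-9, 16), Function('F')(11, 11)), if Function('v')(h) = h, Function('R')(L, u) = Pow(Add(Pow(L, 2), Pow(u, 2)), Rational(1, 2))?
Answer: Mul(18, Pow(337, Rational(1, 2))) ≈ 330.44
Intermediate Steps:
Function('F')(G, n) = Add(-4, G, n) (Function('F')(G, n) = Add(Add(G, n), -4) = Add(-4, G, n))
Mul(Function('R')(-9, 16), Function('F')(11, 11)) = Mul(Pow(Add(Pow(-9, 2), Pow(16, 2)), Rational(1, 2)), Add(-4, 11, 11)) = Mul(Pow(Add(81, 256), Rational(1, 2)), 18) = Mul(Pow(337, Rational(1, 2)), 18) = Mul(18, Pow(337, Rational(1, 2)))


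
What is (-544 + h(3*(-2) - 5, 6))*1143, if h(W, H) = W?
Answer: -634365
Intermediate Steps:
(-544 + h(3*(-2) - 5, 6))*1143 = (-544 + (3*(-2) - 5))*1143 = (-544 + (-6 - 5))*1143 = (-544 - 11)*1143 = -555*1143 = -634365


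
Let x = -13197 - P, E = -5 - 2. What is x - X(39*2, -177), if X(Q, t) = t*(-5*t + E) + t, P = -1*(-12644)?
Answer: 129742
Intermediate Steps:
P = 12644
E = -7
x = -25841 (x = -13197 - 1*12644 = -13197 - 12644 = -25841)
X(Q, t) = t + t*(-7 - 5*t) (X(Q, t) = t*(-5*t - 7) + t = t*(-7 - 5*t) + t = t + t*(-7 - 5*t))
x - X(39*2, -177) = -25841 - (-1)*(-177)*(6 + 5*(-177)) = -25841 - (-1)*(-177)*(6 - 885) = -25841 - (-1)*(-177)*(-879) = -25841 - 1*(-155583) = -25841 + 155583 = 129742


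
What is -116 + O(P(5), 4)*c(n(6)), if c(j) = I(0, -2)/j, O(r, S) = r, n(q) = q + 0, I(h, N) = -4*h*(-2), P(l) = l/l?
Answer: -116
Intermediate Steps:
P(l) = 1
I(h, N) = 8*h
n(q) = q
c(j) = 0 (c(j) = (8*0)/j = 0/j = 0)
-116 + O(P(5), 4)*c(n(6)) = -116 + 1*0 = -116 + 0 = -116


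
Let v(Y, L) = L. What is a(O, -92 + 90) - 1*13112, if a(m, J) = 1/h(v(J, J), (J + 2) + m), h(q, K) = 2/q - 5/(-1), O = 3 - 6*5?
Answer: -52447/4 ≈ -13112.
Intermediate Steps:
O = -27 (O = 3 - 30 = -27)
h(q, K) = 5 + 2/q (h(q, K) = 2/q - 5*(-1) = 2/q + 5 = 5 + 2/q)
a(m, J) = 1/(5 + 2/J)
a(O, -92 + 90) - 1*13112 = (-92 + 90)/(2 + 5*(-92 + 90)) - 1*13112 = -2/(2 + 5*(-2)) - 13112 = -2/(2 - 10) - 13112 = -2/(-8) - 13112 = -2*(-⅛) - 13112 = ¼ - 13112 = -52447/4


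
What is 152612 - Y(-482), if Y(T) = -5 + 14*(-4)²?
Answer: 152393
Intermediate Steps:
Y(T) = 219 (Y(T) = -5 + 14*16 = -5 + 224 = 219)
152612 - Y(-482) = 152612 - 1*219 = 152612 - 219 = 152393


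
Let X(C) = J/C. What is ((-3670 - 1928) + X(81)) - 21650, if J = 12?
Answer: -735692/27 ≈ -27248.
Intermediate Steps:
X(C) = 12/C
((-3670 - 1928) + X(81)) - 21650 = ((-3670 - 1928) + 12/81) - 21650 = (-5598 + 12*(1/81)) - 21650 = (-5598 + 4/27) - 21650 = -151142/27 - 21650 = -735692/27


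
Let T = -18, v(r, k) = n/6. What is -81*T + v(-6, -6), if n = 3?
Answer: 2917/2 ≈ 1458.5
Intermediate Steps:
v(r, k) = ½ (v(r, k) = 3/6 = 3*(⅙) = ½)
-81*T + v(-6, -6) = -81*(-18) + ½ = 1458 + ½ = 2917/2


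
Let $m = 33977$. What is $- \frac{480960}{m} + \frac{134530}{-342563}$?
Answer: $- \frac{169330026290}{11639263051} \approx -14.548$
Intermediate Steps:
$- \frac{480960}{m} + \frac{134530}{-342563} = - \frac{480960}{33977} + \frac{134530}{-342563} = \left(-480960\right) \frac{1}{33977} + 134530 \left(- \frac{1}{342563}\right) = - \frac{480960}{33977} - \frac{134530}{342563} = - \frac{169330026290}{11639263051}$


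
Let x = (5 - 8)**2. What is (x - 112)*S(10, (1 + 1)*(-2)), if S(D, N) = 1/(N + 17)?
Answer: -103/13 ≈ -7.9231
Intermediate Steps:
x = 9 (x = (-3)**2 = 9)
S(D, N) = 1/(17 + N)
(x - 112)*S(10, (1 + 1)*(-2)) = (9 - 112)/(17 + (1 + 1)*(-2)) = -103/(17 + 2*(-2)) = -103/(17 - 4) = -103/13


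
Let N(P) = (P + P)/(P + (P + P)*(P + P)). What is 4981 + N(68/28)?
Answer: 373589/75 ≈ 4981.2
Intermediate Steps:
N(P) = 2*P/(P + 4*P**2) (N(P) = (2*P)/(P + (2*P)*(2*P)) = (2*P)/(P + 4*P**2) = 2*P/(P + 4*P**2))
4981 + N(68/28) = 4981 + 2/(1 + 4*(68/28)) = 4981 + 2/(1 + 4*(68*(1/28))) = 4981 + 2/(1 + 4*(17/7)) = 4981 + 2/(1 + 68/7) = 4981 + 2/(75/7) = 4981 + 2*(7/75) = 4981 + 14/75 = 373589/75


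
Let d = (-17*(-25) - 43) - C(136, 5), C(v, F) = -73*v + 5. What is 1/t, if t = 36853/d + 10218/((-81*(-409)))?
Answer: 12644235/49118501 ≈ 0.25742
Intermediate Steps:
C(v, F) = 5 - 73*v
d = 10305 (d = (-17*(-25) - 43) - (5 - 73*136) = (425 - 43) - (5 - 9928) = 382 - 1*(-9923) = 382 + 9923 = 10305)
t = 49118501/12644235 (t = 36853/10305 + 10218/((-81*(-409))) = 36853*(1/10305) + 10218/33129 = 36853/10305 + 10218*(1/33129) = 36853/10305 + 3406/11043 = 49118501/12644235 ≈ 3.8847)
1/t = 1/(49118501/12644235) = 12644235/49118501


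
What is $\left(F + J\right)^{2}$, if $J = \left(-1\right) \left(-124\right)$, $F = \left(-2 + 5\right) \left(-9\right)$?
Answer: $9409$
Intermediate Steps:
$F = -27$ ($F = 3 \left(-9\right) = -27$)
$J = 124$
$\left(F + J\right)^{2} = \left(-27 + 124\right)^{2} = 97^{2} = 9409$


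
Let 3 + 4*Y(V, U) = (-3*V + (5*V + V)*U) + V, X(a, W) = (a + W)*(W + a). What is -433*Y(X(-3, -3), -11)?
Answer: 1061283/4 ≈ 2.6532e+5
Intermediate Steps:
X(a, W) = (W + a)² (X(a, W) = (W + a)*(W + a) = (W + a)²)
Y(V, U) = -¾ - V/2 + 3*U*V/2 (Y(V, U) = -¾ + ((-3*V + (5*V + V)*U) + V)/4 = -¾ + ((-3*V + (6*V)*U) + V)/4 = -¾ + ((-3*V + 6*U*V) + V)/4 = -¾ + (-2*V + 6*U*V)/4 = -¾ + (-V/2 + 3*U*V/2) = -¾ - V/2 + 3*U*V/2)
-433*Y(X(-3, -3), -11) = -433*(-¾ - (-3 - 3)²/2 + (3/2)*(-11)*(-3 - 3)²) = -433*(-¾ - ½*(-6)² + (3/2)*(-11)*(-6)²) = -433*(-¾ - ½*36 + (3/2)*(-11)*36) = -433*(-¾ - 18 - 594) = -433*(-2451/4) = 1061283/4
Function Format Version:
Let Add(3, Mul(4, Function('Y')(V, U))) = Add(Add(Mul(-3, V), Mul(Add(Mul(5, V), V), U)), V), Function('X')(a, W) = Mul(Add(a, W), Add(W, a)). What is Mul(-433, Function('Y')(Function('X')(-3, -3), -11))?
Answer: Rational(1061283, 4) ≈ 2.6532e+5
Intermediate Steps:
Function('X')(a, W) = Pow(Add(W, a), 2) (Function('X')(a, W) = Mul(Add(W, a), Add(W, a)) = Pow(Add(W, a), 2))
Function('Y')(V, U) = Add(Rational(-3, 4), Mul(Rational(-1, 2), V), Mul(Rational(3, 2), U, V)) (Function('Y')(V, U) = Add(Rational(-3, 4), Mul(Rational(1, 4), Add(Add(Mul(-3, V), Mul(Add(Mul(5, V), V), U)), V))) = Add(Rational(-3, 4), Mul(Rational(1, 4), Add(Add(Mul(-3, V), Mul(Mul(6, V), U)), V))) = Add(Rational(-3, 4), Mul(Rational(1, 4), Add(Add(Mul(-3, V), Mul(6, U, V)), V))) = Add(Rational(-3, 4), Mul(Rational(1, 4), Add(Mul(-2, V), Mul(6, U, V)))) = Add(Rational(-3, 4), Add(Mul(Rational(-1, 2), V), Mul(Rational(3, 2), U, V))) = Add(Rational(-3, 4), Mul(Rational(-1, 2), V), Mul(Rational(3, 2), U, V)))
Mul(-433, Function('Y')(Function('X')(-3, -3), -11)) = Mul(-433, Add(Rational(-3, 4), Mul(Rational(-1, 2), Pow(Add(-3, -3), 2)), Mul(Rational(3, 2), -11, Pow(Add(-3, -3), 2)))) = Mul(-433, Add(Rational(-3, 4), Mul(Rational(-1, 2), Pow(-6, 2)), Mul(Rational(3, 2), -11, Pow(-6, 2)))) = Mul(-433, Add(Rational(-3, 4), Mul(Rational(-1, 2), 36), Mul(Rational(3, 2), -11, 36))) = Mul(-433, Add(Rational(-3, 4), -18, -594)) = Mul(-433, Rational(-2451, 4)) = Rational(1061283, 4)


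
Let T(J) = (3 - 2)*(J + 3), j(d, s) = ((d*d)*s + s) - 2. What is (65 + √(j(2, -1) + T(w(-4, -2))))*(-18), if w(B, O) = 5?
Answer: -1188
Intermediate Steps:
j(d, s) = -2 + s + s*d² (j(d, s) = (d²*s + s) - 2 = (s*d² + s) - 2 = (s + s*d²) - 2 = -2 + s + s*d²)
T(J) = 3 + J (T(J) = 1*(3 + J) = 3 + J)
(65 + √(j(2, -1) + T(w(-4, -2))))*(-18) = (65 + √((-2 - 1 - 1*2²) + (3 + 5)))*(-18) = (65 + √((-2 - 1 - 1*4) + 8))*(-18) = (65 + √((-2 - 1 - 4) + 8))*(-18) = (65 + √(-7 + 8))*(-18) = (65 + √1)*(-18) = (65 + 1)*(-18) = 66*(-18) = -1188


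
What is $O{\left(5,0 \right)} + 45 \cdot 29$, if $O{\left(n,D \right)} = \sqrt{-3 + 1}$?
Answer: $1305 + i \sqrt{2} \approx 1305.0 + 1.4142 i$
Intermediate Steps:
$O{\left(n,D \right)} = i \sqrt{2}$ ($O{\left(n,D \right)} = \sqrt{-2} = i \sqrt{2}$)
$O{\left(5,0 \right)} + 45 \cdot 29 = i \sqrt{2} + 45 \cdot 29 = i \sqrt{2} + 1305 = 1305 + i \sqrt{2}$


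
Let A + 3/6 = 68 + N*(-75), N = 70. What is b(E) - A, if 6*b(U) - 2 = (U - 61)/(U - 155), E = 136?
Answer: 295384/57 ≈ 5182.2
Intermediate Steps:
A = -10365/2 (A = -1/2 + (68 + 70*(-75)) = -1/2 + (68 - 5250) = -1/2 - 5182 = -10365/2 ≈ -5182.5)
b(U) = 1/3 + (-61 + U)/(6*(-155 + U)) (b(U) = 1/3 + ((U - 61)/(U - 155))/6 = 1/3 + ((-61 + U)/(-155 + U))/6 = 1/3 + (-61 + U)/(6*(-155 + U)))
b(E) - A = (-371 + 3*136)/(6*(-155 + 136)) - 1*(-10365/2) = (1/6)*(-371 + 408)/(-19) + 10365/2 = (1/6)*(-1/19)*37 + 10365/2 = -37/114 + 10365/2 = 295384/57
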